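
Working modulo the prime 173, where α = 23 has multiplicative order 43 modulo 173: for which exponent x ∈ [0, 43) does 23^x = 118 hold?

16

Successive powers of 23 modulo 173:
  23^0=1  23^1=23  23^2=10  23^3=57  23^4=100  23^5=51
  23^6=135  23^7=164  23^8=139  23^9=83  23^10=6  23^11=138
  23^12=60  23^13=169  23^14=81  23^15=133  23^16=118
So 23^16 ≡ 118 (mod 173), giving x = 16.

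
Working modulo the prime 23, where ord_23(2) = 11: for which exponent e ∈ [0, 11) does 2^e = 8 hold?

3

Successive powers of 2 modulo 23:
  2^0=1  2^1=2  2^2=4  2^3=8
So 2^3 ≡ 8 (mod 23), giving e = 3.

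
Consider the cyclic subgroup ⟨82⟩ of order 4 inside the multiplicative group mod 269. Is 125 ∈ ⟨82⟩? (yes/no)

no

125 ∈ ⟨82⟩ iff 125^4 ≡ 1 (mod 269), since |⟨82⟩| = 4.
125^4 mod 269 = 260.
Since 260 ≠ 1, 125 does not lie in the subgroup.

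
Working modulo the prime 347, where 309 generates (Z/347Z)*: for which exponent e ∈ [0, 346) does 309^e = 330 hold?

320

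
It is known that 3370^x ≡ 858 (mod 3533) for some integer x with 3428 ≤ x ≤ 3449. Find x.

3435

Compute 3370^3428 mod 3533 = 2848, then multiply by 3370 repeatedly:
  3370^3428=2848  3370^3429=2132  3370^3430=2251  3370^3431=519  3370^3432=195
  3370^3433=12  3370^3434=1577  3370^3435=858
Found 858 at exponent 3435.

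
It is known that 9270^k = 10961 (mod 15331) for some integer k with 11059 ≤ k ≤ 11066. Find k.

Compute 9270^11059 mod 15331 = 13341, then multiply by 9270 repeatedly:
  9270^11059=13341  9270^11060=11224  9270^11061=10314  9270^11062=6664  9270^11063=6681
  9270^11064=10961
Found 10961 at exponent 11064.

11064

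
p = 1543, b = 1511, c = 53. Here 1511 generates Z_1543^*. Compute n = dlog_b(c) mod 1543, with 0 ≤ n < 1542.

Baby-step giant-step with m = ceil(sqrt(1542)) = 40.
Baby table (1511^j mod 1543 for j=0..39):
  0:1  1:1511  2:1024  3:1178  4:879  5:1189  6:527  7:109
  8:1141  9:520  10:333  11:145  12:1532  13:352  14:1080  15:929
  16:1132  17:808  18:375  19:344  20:1336  21:452  22:966  23:1491
  24:121  25:757  26:464  27:582  28:1435  29:370  30:504  31:845
  32:734  33:1200  34:175  35:572  36:212  37:931  38:1068  39:1313
Giant step factor: 1511^(-40) ≡ 552 (mod 1543).
Scan 53·552^i mod 1543 for i = 0, 1, …:
  i=0: 53   i=1: 1482   i=2: 274   i=3: 34
  i=4: 252   i=5: 234   i=6: 1099   i=7: 249
  i=8: 121
Match at i=8, j=24: n = 8·40 + 24 = 344.

344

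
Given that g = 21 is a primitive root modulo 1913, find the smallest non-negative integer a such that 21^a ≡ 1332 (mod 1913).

1348

Baby-step giant-step with m = ceil(sqrt(1912)) = 44.
Baby table (21^j mod 1913 for j=0..43):
  0:1  1:21  2:441  3:1609  4:1268  5:1759  6:592  7:954
  8:904  9:1767  10:760  11:656  12:385  13:433  14:1441  15:1566
  16:365  17:13  18:273  19:1907  20:1787  21:1180  22:1824  23:44
  24:924  25:274  26:15  27:315  28:876  29:1179  30:1803  31:1516
  32:1228  33:919  34:169  35:1636  36:1835  37:275  38:36  39:756
  40:572  41:534  42:1649  43:195
Giant step factor: 21^(-44) ≡ 1849 (mod 1913).
Scan 1332·1849^i mod 1913 for i = 0, 1, …:
  i=0: 1332   i=1: 837   i=2: 1909   i=3: 256
  i=4: 833   i=5: 252   i=6: 1089   i=7: 1085
  i=8: 1341   i=9: 261     …   i=29: 345
  i=30: 876
Match at i=30, j=28: a = 30·44 + 28 = 1348.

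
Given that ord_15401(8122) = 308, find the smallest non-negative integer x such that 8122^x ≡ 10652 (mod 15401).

283

Baby-step giant-step with m = ceil(sqrt(308)) = 18.
Baby table (8122^j mod 15401 for j=0..17):
  0:1  1:8122  2:4401  3:14602  4:9744  5:10430  6:6960  7:7450
  8:13772  9:14122  10:7637  11:7887  12:5455  13:12234  14:12697  15:15339
  16:4669  17:4356
Giant step factor: 8122^(-18) ≡ 11448 (mod 15401).
Scan 10652·11448^i mod 15401 for i = 0, 1, …:
  i=0: 10652   i=1: 14379   i=2: 4904   i=3: 4347
  i=4: 3825   i=5: 3557   i=6: 292   i=7: 799
  i=8: 14159   i=9: 12108     …   i=14: 3141
  i=15: 12234
Match at i=15, j=13: x = 15·18 + 13 = 283.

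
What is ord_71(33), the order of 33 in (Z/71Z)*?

70

The order of 33 must divide p − 1 = 70 = 2 · 5 · 7.
Divisors: 1, 2, 5, 7, 10, 14, 35, 70.
Check each in increasing order: 33^1 ≡ 33;  33^2 ≡ 24;  33^5 ≡ 51;  33^7 ≡ 17;  33^10 ≡ 45;  33^14 ≡ 5;  33^35 ≡ 70;  33^70 ≡ 1.
Smallest exponent giving 1 is 70.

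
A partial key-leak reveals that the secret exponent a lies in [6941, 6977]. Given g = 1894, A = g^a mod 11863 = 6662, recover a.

6957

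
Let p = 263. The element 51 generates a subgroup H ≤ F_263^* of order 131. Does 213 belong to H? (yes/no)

no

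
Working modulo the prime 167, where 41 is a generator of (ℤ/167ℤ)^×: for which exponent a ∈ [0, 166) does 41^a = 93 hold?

Baby-step giant-step with m = ceil(sqrt(166)) = 13.
Baby table (41^j mod 167 for j=0..12):
  0:1  1:41  2:11  3:117  4:121  5:118  6:162  7:129
  8:112  9:83  10:63  11:78  12:25
Giant step factor: 41^(-13) ≡ 138 (mod 167).
Scan 93·138^i mod 167 for i = 0, 1, …:
  i=0: 93   i=1: 142   i=2: 57   i=3: 17
  i=4: 8   i=5: 102   i=6: 48   i=7: 111
  i=8: 121
Match at i=8, j=4: a = 8·13 + 4 = 108.

108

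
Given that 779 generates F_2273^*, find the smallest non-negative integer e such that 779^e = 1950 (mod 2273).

Baby-step giant-step with m = ceil(sqrt(2272)) = 48.
Baby table (779^j mod 2273 for j=0..47):
  0:1  1:779  2:2223  3:1964  4:227  5:1812  6:15  7:320
  8:1523  9:2184  10:1132  11:2177  12:225  13:254  14:115  15:938
  16:1069  17:833  18:1102  19:1537  20:1725  21:432  22:124  23:1130
  24:619  25:325  26:872  27:1934  28:1860  29:1039  30:193  31:329
  32:1715  33:1734  34:624  35:1947  36:622  37:389  38:722  39:1007
  40:268  41:1929  42:238  43:1289  44:1738  45:1467  46:1747  47:1659
Giant step factor: 779^(-48) ≡ 524 (mod 2273).
Scan 1950·524^i mod 2273 for i = 0, 1, …:
  i=0: 1950   i=1: 1223   i=2: 2139   i=3: 247
  i=4: 2140   i=5: 771   i=6: 1683   i=7: 2241
  i=8: 1416   i=9: 986   i=10: 693   i=11: 1725
Match at i=11, j=20: e = 11·48 + 20 = 548.

548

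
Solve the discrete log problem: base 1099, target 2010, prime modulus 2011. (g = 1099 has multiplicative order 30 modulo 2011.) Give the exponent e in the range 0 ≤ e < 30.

15

Successive powers of 1099 modulo 2011:
  1099^0=1  1099^1=1099  1099^2=1201  1099^3=683  1099^4=514  1099^5=1806
  1099^6=1948  1099^7=1148  1099^8=755  1099^9=1213  1099^10=1805  1099^11=849
  1099^12=1958  1099^13=72  1099^14=699  1099^15=2010
So 1099^15 ≡ 2010 (mod 2011), giving e = 15.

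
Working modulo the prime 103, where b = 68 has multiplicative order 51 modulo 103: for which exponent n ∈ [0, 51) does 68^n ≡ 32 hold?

Baby-step giant-step with m = ceil(sqrt(51)) = 8.
Baby table (68^j mod 103 for j=0..7):
  0:1  1:68  2:92  3:76  4:18  5:91  6:8  7:29
Giant step factor: 68^(-8) ≡ 55 (mod 103).
Scan 32·55^i mod 103 for i = 0, 1, …:
  i=0: 32   i=1: 9   i=2: 83   i=3: 33
  i=4: 64   i=5: 18
Match at i=5, j=4: n = 5·8 + 4 = 44.

44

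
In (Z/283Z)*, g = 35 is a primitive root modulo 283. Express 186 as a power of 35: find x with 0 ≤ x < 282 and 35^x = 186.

Baby-step giant-step with m = ceil(sqrt(282)) = 17.
Baby table (35^j mod 283 for j=0..16):
  0:1  1:35  2:93  3:142  4:159  5:188  6:71  7:221
  8:94  9:177  10:252  11:47  12:230  13:126  14:165  15:115
  16:63
Giant step factor: 35^(-17) ≡ 259 (mod 283).
Scan 186·259^i mod 283 for i = 0, 1, …:
  i=0: 186   i=1: 64   i=2: 162   i=3: 74
  i=4: 205   i=5: 174   i=6: 69   i=7: 42
  i=8: 124   i=9: 137     …   i=15: 28
  i=16: 177
Match at i=16, j=9: x = 16·17 + 9 = 281.

281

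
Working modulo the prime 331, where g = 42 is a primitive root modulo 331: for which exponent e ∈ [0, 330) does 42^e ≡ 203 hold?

44

Baby-step giant-step with m = ceil(sqrt(330)) = 19.
Baby table (42^j mod 331 for j=0..18):
  0:1  1:42  2:109  3:275  4:296  5:185  6:157  7:305
  8:232  9:145  10:132  11:248  12:155  13:221  14:14  15:257
  16:202  17:209  18:172
Giant step factor: 42^(-19) ≡ 97 (mod 331).
Scan 203·97^i mod 331 for i = 0, 1, …:
  i=0: 203   i=1: 162   i=2: 157
Match at i=2, j=6: e = 2·19 + 6 = 44.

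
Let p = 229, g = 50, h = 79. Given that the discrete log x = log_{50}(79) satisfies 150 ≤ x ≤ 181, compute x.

179

Compute 50^150 mod 229 = 212, then multiply by 50 repeatedly:
  50^150=212  50^151=66  50^152=94  50^153=120  50^154=46
  50^155=10  50^156=42  50^157=39  50^158=118  50^159=175
  50^160=48  50^161=110  50^162=4  50^163=200  50^164=153
  50^165=93  50^166=70  50^167=65  50^168=44  50^169=139
  50^170=80  50^171=107  50^172=83  50^173=28  50^174=26
  50^175=155  50^176=193  50^177=32  50^178=226  50^179=79
Found 79 at exponent 179.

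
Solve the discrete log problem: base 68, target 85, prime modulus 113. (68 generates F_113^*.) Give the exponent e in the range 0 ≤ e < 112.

Baby-step giant-step with m = ceil(sqrt(112)) = 11.
Baby table (68^j mod 113 for j=0..10):
  0:1  1:68  2:104  3:66  4:81  5:84  6:62  7:35
  8:7  9:24  10:50
Giant step factor: 68^(-11) ≡ 34 (mod 113).
Scan 85·34^i mod 113 for i = 0, 1, …:
  i=0: 85   i=1: 65   i=2: 63   i=3: 108
  i=4: 56   i=5: 96   i=6: 100   i=7: 10
  i=8: 1
Match at i=8, j=0: e = 8·11 + 0 = 88.

88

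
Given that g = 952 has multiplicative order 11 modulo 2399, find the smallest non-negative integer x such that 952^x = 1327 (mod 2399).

5

Successive powers of 952 modulo 2399:
  952^0=1  952^1=952  952^2=1881  952^3=1058  952^4=2035  952^5=1327
So 952^5 ≡ 1327 (mod 2399), giving x = 5.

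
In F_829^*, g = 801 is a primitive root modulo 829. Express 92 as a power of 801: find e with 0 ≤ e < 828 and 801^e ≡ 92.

734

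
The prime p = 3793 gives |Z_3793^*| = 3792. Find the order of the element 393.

The order of 393 must divide p − 1 = 3792 = 2^4 · 3 · 79.
Divisors: 1, 2, 3, 4, 6, 8, 12, 16, 24, 48, 79, 158, 237, 316, 474, 632, 948, 1264, 1896, 3792.
Check each in increasing order: 393^1 ≡ 393;  393^2 ≡ 2729;  393^3 ≡ 2871;  393^4 ≡ 1782;  393^6 ≡ 452;  393^8 ≡ 783;  393^12 ≡ 3275;  393^16 ≡ 2416;  393^24 ≡ 2814;  393^48 ≡ 2605;  393^79 ≡ 803;  393^158 ≡ 3792;  393^237 ≡ 2990;  393^316 ≡ 1.
Smallest exponent giving 1 is 316.

316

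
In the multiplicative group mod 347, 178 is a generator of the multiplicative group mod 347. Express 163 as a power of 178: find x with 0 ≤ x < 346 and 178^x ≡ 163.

Baby-step giant-step with m = ceil(sqrt(346)) = 19.
Baby table (178^j mod 347 for j=0..18):
  0:1  1:178  2:107  3:308  4:345  5:338  6:133  7:78
  8:4  9:18  10:81  11:191  12:339  13:311  14:185  15:312
  16:16  17:72  18:324
Giant step factor: 178^(-19) ≡ 233 (mod 347).
Scan 163·233^i mod 347 for i = 0, 1, …:
  i=0: 163   i=1: 156   i=2: 260   i=3: 202
  i=4: 221   i=5: 137   i=6: 344   i=7: 342
  i=8: 223   i=9: 256   i=10: 311
Match at i=10, j=13: x = 10·19 + 13 = 203.

203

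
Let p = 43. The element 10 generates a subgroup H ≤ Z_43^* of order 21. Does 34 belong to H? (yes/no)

no

⟨10⟩ has order 21; its elements mod 43 are {1, 4, 6, 9, 10, 11, 13, 14, 15, 16, 17, 21, 23, 24, 25, 31, 35, 36, 38, 40, 41}.
34 is not in this set.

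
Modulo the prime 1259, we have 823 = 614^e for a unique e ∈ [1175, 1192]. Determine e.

1189

Compute 614^1175 mod 1259 = 93, then multiply by 614 repeatedly:
  614^1175=93  614^1176=447  614^1177=1255  614^1178=62  614^1179=298
  614^1180=417  614^1181=461  614^1182=1038  614^1183=278  614^1184=727
  614^1185=692  614^1186=605  614^1187=65  614^1188=881  614^1189=823
Found 823 at exponent 1189.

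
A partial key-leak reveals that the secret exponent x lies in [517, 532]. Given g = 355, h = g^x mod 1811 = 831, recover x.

Compute 355^517 mod 1811 = 800, then multiply by 355 repeatedly:
  355^517=800  355^518=1484  355^519=1630  355^520=941  355^521=831
Found 831 at exponent 521.

521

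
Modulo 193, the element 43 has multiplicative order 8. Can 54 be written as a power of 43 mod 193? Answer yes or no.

no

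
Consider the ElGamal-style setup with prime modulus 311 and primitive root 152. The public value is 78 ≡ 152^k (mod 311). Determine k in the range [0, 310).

152

Baby-step giant-step with m = ceil(sqrt(310)) = 18.
Baby table (152^j mod 311 for j=0..17):
  0:1  1:152  2:90  3:307  4:14  5:262  6:16  7:255
  8:196  9:247  10:224  11:149  12:256  13:37  14:26  15:220
  16:163  17:207
Giant step factor: 152^(-18) ≡ 223 (mod 311).
Scan 78·223^i mod 311 for i = 0, 1, …:
  i=0: 78   i=1: 289   i=2: 70   i=3: 60
  i=4: 7   i=5: 6   i=6: 94   i=7: 125
  i=8: 196
Match at i=8, j=8: k = 8·18 + 8 = 152.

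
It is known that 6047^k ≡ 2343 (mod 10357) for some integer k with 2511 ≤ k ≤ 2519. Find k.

Compute 6047^2511 mod 10357 = 3938, then multiply by 6047 repeatedly:
  6047^2511=3938  6047^2512=2343
Found 2343 at exponent 2512.

2512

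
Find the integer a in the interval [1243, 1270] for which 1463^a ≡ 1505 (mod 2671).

Compute 1463^1243 mod 2671 = 2033, then multiply by 1463 repeatedly:
  1463^1243=2033  1463^1244=1456  1463^1245=1341  1463^1246=1369  1463^1247=2268
  1463^1248=702  1463^1249=1362  1463^1250=40  1463^1251=2429  1463^1252=1197
  1463^1253=1706  1463^1254=1164  1463^1255=1505
Found 1505 at exponent 1255.

1255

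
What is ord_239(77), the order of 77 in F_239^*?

238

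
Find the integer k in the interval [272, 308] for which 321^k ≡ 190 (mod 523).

Compute 321^272 mod 523 = 171, then multiply by 321 repeatedly:
  321^272=171  321^273=499  321^274=141  321^275=283  321^276=364
  321^277=215  321^278=502  321^279=58  321^280=313  321^281=57
  321^282=515  321^283=47  321^284=443  321^285=470  321^286=246
  321^287=516  321^288=368  321^289=453  321^290=19  321^291=346
  321^292=190
Found 190 at exponent 292.

292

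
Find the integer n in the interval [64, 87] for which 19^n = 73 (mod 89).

76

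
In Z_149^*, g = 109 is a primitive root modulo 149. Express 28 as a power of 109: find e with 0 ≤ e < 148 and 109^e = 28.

112

Baby-step giant-step with m = ceil(sqrt(148)) = 13.
Baby table (109^j mod 149 for j=0..12):
  0:1  1:109  2:110  3:70  4:31  5:101  6:132  7:84
  8:67  9:2  10:69  11:71  12:140
Giant step factor: 109^(-13) ≡ 137 (mod 149).
Scan 28·137^i mod 149 for i = 0, 1, …:
  i=0: 28   i=1: 111   i=2: 9   i=3: 41
  i=4: 104   i=5: 93   i=6: 76   i=7: 131
  i=8: 67
Match at i=8, j=8: e = 8·13 + 8 = 112.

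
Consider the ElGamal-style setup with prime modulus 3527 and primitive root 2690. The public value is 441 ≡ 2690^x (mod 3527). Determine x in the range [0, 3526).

650

Baby-step giant-step with m = ceil(sqrt(3526)) = 60.
Baby table (2690^j mod 3527 for j=0..59):
  0:1  1:2690  2:2223  3:1605  4:402  5:2118  6:1315  7:3296
  8:2889  9:1429  10:3107  11:2367  12:995  13:3084  14:456  15:2771
  16:1439  17:1791  18:3435  19:2937  20:50  21:474  22:1813  23:2656
  24:2465  25:90  26:2264  27:2558  28:3370  29:910  30:162  31:1959
  32:372  33:2539  34:1638  35:997  36:1410  37:1375  38:2454  39:2243
  40:2500  41:2538  42:2475  43:2301  44:3332  45:973  46:336  47:928
  48:2731  49:3176  50:1046  51:2721  52:965  53:3505  54:779  55:472
  56:3487  57:1737  58:2782  59:2813
Giant step factor: 2690^(-60) ≡ 2216 (mod 3527).
Scan 441·2216^i mod 3527 for i = 0, 1, …:
  i=0: 441   i=1: 277   i=2: 134   i=3: 676
  i=4: 2568   i=5: 1637   i=6: 1836   i=7: 1945
  i=8: 126   i=9: 583   i=10: 1046
Match at i=10, j=50: x = 10·60 + 50 = 650.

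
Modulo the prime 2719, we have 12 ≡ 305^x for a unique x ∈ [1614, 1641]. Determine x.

1637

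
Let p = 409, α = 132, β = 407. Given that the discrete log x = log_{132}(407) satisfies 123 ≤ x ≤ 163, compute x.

154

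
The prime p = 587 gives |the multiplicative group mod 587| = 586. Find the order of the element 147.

293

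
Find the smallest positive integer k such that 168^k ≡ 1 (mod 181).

90

The order of 168 must divide p − 1 = 180 = 2^2 · 3^2 · 5.
Divisors: 1, 2, 3, 4, 5, 6, 9, 10, 12, 15, 18, 20, 30, 36, 45, 60, 90, 180.
Check each in increasing order: 168^1 ≡ 168;  168^2 ≡ 169;  168^3 ≡ 156;  168^4 ≡ 144;  168^5 ≡ 119;  168^6 ≡ 82;  168^9 ≡ 122;  168^10 ≡ 43;  168^12 ≡ 27;  168^15 ≡ 49;  168^18 ≡ 42;  168^20 ≡ 39;  168^30 ≡ 48;  168^36 ≡ 135;  168^45 ≡ 180;  168^60 ≡ 132;  168^90 ≡ 1.
Smallest exponent giving 1 is 90.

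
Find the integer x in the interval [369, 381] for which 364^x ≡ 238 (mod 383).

374

Compute 364^369 mod 383 = 132, then multiply by 364 repeatedly:
  364^369=132  364^370=173  364^371=160  364^372=24  364^373=310
  364^374=238
Found 238 at exponent 374.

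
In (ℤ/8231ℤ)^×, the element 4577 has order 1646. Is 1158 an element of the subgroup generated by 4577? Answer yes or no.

no

1158 ∈ ⟨4577⟩ iff 1158^1646 ≡ 1 (mod 8231), since |⟨4577⟩| = 1646.
1158^1646 mod 8231 = 3032.
Since 3032 ≠ 1, 1158 does not lie in the subgroup.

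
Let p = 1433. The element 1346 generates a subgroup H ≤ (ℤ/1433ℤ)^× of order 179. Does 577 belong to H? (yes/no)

no

577 ∈ ⟨1346⟩ iff 577^179 ≡ 1 (mod 1433), since |⟨1346⟩| = 179.
577^179 mod 1433 = 542.
Since 542 ≠ 1, 577 does not lie in the subgroup.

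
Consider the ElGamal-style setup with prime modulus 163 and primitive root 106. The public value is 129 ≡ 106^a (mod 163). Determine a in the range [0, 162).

49

Baby-step giant-step with m = ceil(sqrt(162)) = 13.
Baby table (106^j mod 163 for j=0..12):
  0:1  1:106  2:152  3:138  4:121  5:112  6:136  7:72
  8:134  9:23  10:156  11:73  12:77
Giant step factor: 106^(-13) ≡ 68 (mod 163).
Scan 129·68^i mod 163 for i = 0, 1, …:
  i=0: 129   i=1: 133   i=2: 79   i=3: 156
Match at i=3, j=10: a = 3·13 + 10 = 49.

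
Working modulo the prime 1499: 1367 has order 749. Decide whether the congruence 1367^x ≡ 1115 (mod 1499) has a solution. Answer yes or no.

1115 ∈ ⟨1367⟩ iff 1115^749 ≡ 1 (mod 1499), since |⟨1367⟩| = 749.
1115^749 mod 1499 = 1.
Since 1 = 1, 1115 lies in the subgroup.

yes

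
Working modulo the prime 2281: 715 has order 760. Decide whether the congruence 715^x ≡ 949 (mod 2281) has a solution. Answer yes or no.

yes

949 ∈ ⟨715⟩ iff 949^760 ≡ 1 (mod 2281), since |⟨715⟩| = 760.
949^760 mod 2281 = 1.
Since 1 = 1, 949 lies in the subgroup.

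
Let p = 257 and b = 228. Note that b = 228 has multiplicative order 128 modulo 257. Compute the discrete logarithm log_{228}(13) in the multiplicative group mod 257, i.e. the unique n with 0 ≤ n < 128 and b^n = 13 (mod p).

Successive powers of 228 modulo 257:
  228^0=1  228^1=228  228^2=70  228^3=26  228^4=17  228^5=21
  228^6=162  228^7=185  228^8=32  228^9=100  228^10=184  228^11=61
  228^12=30  228^13=158  228^14=44  228^15=9  228^16=253  228^17=116
  228^18=234  228^19=153  228^20=189  228^21=173  228^22=123  228^23=31
  228^24=129  228^25=114  228^26=35  228^27=13
So 228^27 ≡ 13 (mod 257), giving n = 27.

27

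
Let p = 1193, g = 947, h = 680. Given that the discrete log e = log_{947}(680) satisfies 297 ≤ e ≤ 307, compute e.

306

Compute 947^297 mod 1193 = 670, then multiply by 947 repeatedly:
  947^297=670  947^298=1007  947^299=422  947^300=1172  947^301=394
  947^302=902  947^303=6  947^304=910  947^305=424  947^306=680
Found 680 at exponent 306.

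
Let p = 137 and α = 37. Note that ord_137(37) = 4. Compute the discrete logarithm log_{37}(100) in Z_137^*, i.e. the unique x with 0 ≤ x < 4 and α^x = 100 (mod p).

3

Successive powers of 37 modulo 137:
  37^0=1  37^1=37  37^2=136  37^3=100
So 37^3 ≡ 100 (mod 137), giving x = 3.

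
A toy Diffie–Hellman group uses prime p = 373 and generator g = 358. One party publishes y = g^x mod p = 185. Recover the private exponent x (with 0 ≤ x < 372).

Baby-step giant-step with m = ceil(sqrt(372)) = 20.
Baby table (358^j mod 373 for j=0..19):
  0:1  1:358  2:225  3:355  4:270  5:53  6:324  7:362
  8:165  9:136  10:198  11:14  12:163  13:166  14:121  15:50
  16:369  17:60  18:219  19:72
Giant step factor: 358^(-20) ≡ 220 (mod 373).
Scan 185·220^i mod 373 for i = 0, 1, …:
  i=0: 185   i=1: 43   i=2: 135   i=3: 233
  i=4: 159   i=5: 291   i=6: 237   i=7: 293
  i=8: 304   i=9: 113     …   i=14: 85
  i=15: 50
Match at i=15, j=15: x = 15·20 + 15 = 315.

315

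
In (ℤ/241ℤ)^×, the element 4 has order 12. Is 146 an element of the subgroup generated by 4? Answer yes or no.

no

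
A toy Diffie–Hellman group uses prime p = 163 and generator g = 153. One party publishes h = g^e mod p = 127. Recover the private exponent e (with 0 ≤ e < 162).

33

Baby-step giant-step with m = ceil(sqrt(162)) = 13.
Baby table (153^j mod 163 for j=0..12):
  0:1  1:153  2:100  3:141  4:57  5:82  6:158  7:50
  8:152  9:110  10:41  11:79  12:25
Giant step factor: 153^(-13) ≡ 148 (mod 163).
Scan 127·148^i mod 163 for i = 0, 1, …:
  i=0: 127   i=1: 51   i=2: 50
Match at i=2, j=7: e = 2·13 + 7 = 33.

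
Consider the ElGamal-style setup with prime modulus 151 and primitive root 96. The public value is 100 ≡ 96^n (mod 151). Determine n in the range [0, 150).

44

Baby-step giant-step with m = ceil(sqrt(150)) = 13.
Baby table (96^j mod 151 for j=0..12):
  0:1  1:96  2:5  3:27  4:25  5:135  6:125  7:71
  8:21  9:53  10:105  11:114  12:72
Giant step factor: 96^(-13) ≡ 111 (mod 151).
Scan 100·111^i mod 151 for i = 0, 1, …:
  i=0: 100   i=1: 77   i=2: 91   i=3: 135
Match at i=3, j=5: n = 3·13 + 5 = 44.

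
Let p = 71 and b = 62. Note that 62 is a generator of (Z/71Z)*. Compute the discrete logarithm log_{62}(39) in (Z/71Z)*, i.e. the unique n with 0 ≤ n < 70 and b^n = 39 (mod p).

45

Baby-step giant-step with m = ceil(sqrt(70)) = 9.
Baby table (62^j mod 71 for j=0..8):
  0:1  1:62  2:10  3:52  4:29  5:23  6:6  7:17
  8:60
Giant step factor: 62^(-9) ≡ 33 (mod 71).
Scan 39·33^i mod 71 for i = 0, 1, …:
  i=0: 39   i=1: 9   i=2: 13   i=3: 3
  i=4: 28   i=5: 1
Match at i=5, j=0: n = 5·9 + 0 = 45.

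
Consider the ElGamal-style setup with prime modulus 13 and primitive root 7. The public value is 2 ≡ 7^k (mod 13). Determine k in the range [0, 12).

11

Successive powers of 7 modulo 13:
  7^0=1  7^1=7  7^2=10  7^3=5  7^4=9  7^5=11
  7^6=12  7^7=6  7^8=3  7^9=8  7^10=4  7^11=2
So 7^11 ≡ 2 (mod 13), giving k = 11.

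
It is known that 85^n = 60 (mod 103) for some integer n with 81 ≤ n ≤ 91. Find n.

88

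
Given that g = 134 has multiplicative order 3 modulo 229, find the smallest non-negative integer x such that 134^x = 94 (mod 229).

Successive powers of 134 modulo 229:
  134^0=1  134^1=134  134^2=94
So 134^2 ≡ 94 (mod 229), giving x = 2.

2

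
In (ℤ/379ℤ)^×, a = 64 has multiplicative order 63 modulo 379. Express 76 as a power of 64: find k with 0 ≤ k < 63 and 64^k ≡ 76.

39

Baby-step giant-step with m = ceil(sqrt(63)) = 8.
Baby table (64^j mod 379 for j=0..7):
  0:1  1:64  2:306  3:255  4:23  5:335  6:216  7:180
Giant step factor: 64^(-8) ≡ 331 (mod 379).
Scan 76·331^i mod 379 for i = 0, 1, …:
  i=0: 76   i=1: 142   i=2: 6   i=3: 91
  i=4: 180
Match at i=4, j=7: k = 4·8 + 7 = 39.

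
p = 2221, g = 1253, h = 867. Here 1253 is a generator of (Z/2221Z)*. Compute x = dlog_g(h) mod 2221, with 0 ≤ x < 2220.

1258

Baby-step giant-step with m = ceil(sqrt(2220)) = 48.
Baby table (1253^j mod 2221 for j=0..47):
  0:1  1:1253  2:1983  3:1621  4:1119  5:656  6:198  7:1563
  8:1738  9:1134  10:1683  11:1070  12:1447  13:755  14:2090  15:211
  16:84  17:865  18:2218  19:683  20:714  21:1800  22:1085  23:253
  24:1627  25:1974  26:1449  27:1040  28:1614  29:1232  30:101  31:2177
  32:393  33:1588  34:1969  35:1847  36:9  37:172  38:79  39:1263
  40:1187  41:1462  42:1782  43:741  44:95  45:1322  46:1821  47:746
Giant step factor: 1253^(-48) ≡ 733 (mod 2221).
Scan 867·733^i mod 2221 for i = 0, 1, …:
  i=0: 867   i=1: 305   i=2: 1465   i=3: 1102
  i=4: 1543   i=5: 530   i=6: 2036   i=7: 2097
  i=8: 169   i=9: 1722     …   i=25: 881
  i=26: 1683
Match at i=26, j=10: x = 26·48 + 10 = 1258.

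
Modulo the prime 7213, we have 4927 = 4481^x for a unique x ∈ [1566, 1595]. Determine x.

Compute 4481^1566 mod 7213 = 2476, then multiply by 4481 repeatedly:
  4481^1566=2476  4481^1567=1362  4481^1568=924  4481^1569=182  4481^1570=473
  4481^1571=6104  4481^1572=328  4481^1573=5529  4481^1574=6007  4481^1575=5664
  4481^1576=5050  4481^1577=1869  4481^1578=696  4481^1579=2760  4481^1580=4478
  4481^1581=6565  4481^1582=3151  4481^1583=3790  4481^1584=3588  4481^1585=51
  4481^1586=4928  4481^1587=3375  4481^1588=4927
Found 4927 at exponent 1588.

1588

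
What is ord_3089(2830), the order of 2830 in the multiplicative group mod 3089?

3088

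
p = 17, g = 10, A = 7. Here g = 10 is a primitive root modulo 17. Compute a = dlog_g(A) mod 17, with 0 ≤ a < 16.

9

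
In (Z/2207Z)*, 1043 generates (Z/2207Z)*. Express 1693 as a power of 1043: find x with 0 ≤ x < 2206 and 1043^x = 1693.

1474

Baby-step giant-step with m = ceil(sqrt(2206)) = 47.
Baby table (1043^j mod 2207 for j=0..46):
  0:1  1:1043  2:2005  3:1186  4:1078  5:991  6:737  7:655
  8:1202  9:110  10:2173  11:2057  12:247  13:1609  14:867  15:1618
  16:1426  17:2007  18:1065  19:674  20:1156  21:686  22:430  23:469
  24:1420  25:163  26:70  27:179  28:1309  29:1361  30:422  31:953
  32:829  33:1710  34:274  35:1079  36:2034  37:535  38:1841  39:73
  40:1101  41:703  42:505  43:1449  44:1719  45:833  46:1468
Giant step factor: 1043^(-47) ≡ 715 (mod 2207).
Scan 1693·715^i mod 2207 for i = 0, 1, …:
  i=0: 1693   i=1: 1059   i=2: 184   i=3: 1347
  i=4: 853   i=5: 763   i=6: 416   i=7: 1702
  i=8: 873   i=9: 1821     …   i=30: 864
  i=31: 2007
Match at i=31, j=17: x = 31·47 + 17 = 1474.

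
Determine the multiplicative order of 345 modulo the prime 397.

396

The order of 345 must divide p − 1 = 396 = 2^2 · 3^2 · 11.
Divisors: 1, 2, 3, 4, 6, 9, 11, 12, 18, 22, 33, 36, 44, 66, 99, 132, 198, 396.
Check each in increasing order: 345^1 ≡ 345;  345^2 ≡ 322;  345^3 ≡ 327;  345^4 ≡ 67;  345^6 ≡ 136;  345^9 ≡ 8;  345^11 ≡ 194;  345^12 ≡ 234;  345^18 ≡ 64;  345^22 ≡ 318;  345^33 ≡ 157;  345^36 ≡ 126;  345^44 ≡ 286;  345^66 ≡ 35;  345^99 ≡ 334;  345^132 ≡ 34;  345^198 ≡ 396;  345^396 ≡ 1.
Smallest exponent giving 1 is 396.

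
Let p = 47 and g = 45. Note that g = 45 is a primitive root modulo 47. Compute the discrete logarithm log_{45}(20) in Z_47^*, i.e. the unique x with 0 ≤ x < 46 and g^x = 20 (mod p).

Baby-step giant-step with m = ceil(sqrt(46)) = 7.
Baby table (45^j mod 47 for j=0..6):
  0:1  1:45  2:4  3:39  4:16  5:15  6:17
Giant step factor: 45^(-7) ≡ 29 (mod 47).
Scan 20·29^i mod 47 for i = 0, 1, …:
  i=0: 20   i=1: 16
Match at i=1, j=4: x = 1·7 + 4 = 11.

11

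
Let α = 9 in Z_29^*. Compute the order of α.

14

The order of 9 must divide p − 1 = 28 = 2^2 · 7.
Divisors: 1, 2, 4, 7, 14, 28.
Check each in increasing order: 9^1 ≡ 9;  9^2 ≡ 23;  9^4 ≡ 7;  9^7 ≡ 28;  9^14 ≡ 1.
Smallest exponent giving 1 is 14.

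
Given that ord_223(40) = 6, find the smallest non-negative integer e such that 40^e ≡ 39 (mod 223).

2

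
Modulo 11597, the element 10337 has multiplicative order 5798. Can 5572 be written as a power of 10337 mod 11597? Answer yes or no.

yes

5572 ∈ ⟨10337⟩ iff 5572^5798 ≡ 1 (mod 11597), since |⟨10337⟩| = 5798.
5572^5798 mod 11597 = 1.
Since 1 = 1, 5572 lies in the subgroup.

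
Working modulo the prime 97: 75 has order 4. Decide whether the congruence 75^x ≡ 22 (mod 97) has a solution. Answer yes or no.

⟨75⟩ has order 4; its elements mod 97 are {1, 22, 75, 96}.
22 is in this set.

yes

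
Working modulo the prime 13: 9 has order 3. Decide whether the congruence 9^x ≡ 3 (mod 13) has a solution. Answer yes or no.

yes

3 ∈ ⟨9⟩ iff 3^3 ≡ 1 (mod 13), since |⟨9⟩| = 3.
3^3 mod 13 = 1.
Since 1 = 1, 3 lies in the subgroup.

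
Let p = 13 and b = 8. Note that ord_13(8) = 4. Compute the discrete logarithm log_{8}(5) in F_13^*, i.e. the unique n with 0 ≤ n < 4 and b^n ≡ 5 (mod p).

3

Successive powers of 8 modulo 13:
  8^0=1  8^1=8  8^2=12  8^3=5
So 8^3 ≡ 5 (mod 13), giving n = 3.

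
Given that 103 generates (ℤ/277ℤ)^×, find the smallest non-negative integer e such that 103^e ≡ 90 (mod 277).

116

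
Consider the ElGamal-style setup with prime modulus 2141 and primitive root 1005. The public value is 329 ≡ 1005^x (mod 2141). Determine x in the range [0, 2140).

Baby-step giant-step with m = ceil(sqrt(2140)) = 47.
Baby table (1005^j mod 2141 for j=0..46):
  0:1  1:1005  2:1614  3:1333  4:1540  5:1898  6:2000  7:1742
  8:1513  9:455  10:1242  11:7  12:612  13:593  14:767  15:75
  16:440  17:1154  18:1489  19:2027  20:1044  21:130  22:49  23:2
  24:2010  25:1087  26:525  27:939  28:1655  29:1859  30:1343  31:885
  32:910  33:343  34:14  35:1224  36:1186  37:1534  38:150  39:880
  40:167  41:837  42:1913  43:2088  44:260  45:98  46:4
Giant step factor: 1005^(-47) ≡ 809 (mod 2141).
Scan 329·809^i mod 2141 for i = 0, 1, …:
  i=0: 329   i=1: 677   i=2: 1738   i=3: 1546
  i=4: 370   i=5: 1731   i=6: 165   i=7: 743
  i=8: 1607   i=9: 476     …   i=35: 1854
  i=36: 1186
Match at i=36, j=36: x = 36·47 + 36 = 1728.

1728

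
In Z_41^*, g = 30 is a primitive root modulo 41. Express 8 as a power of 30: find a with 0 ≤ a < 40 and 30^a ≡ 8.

Successive powers of 30 modulo 41:
  30^0=1  30^1=30  30^2=39  30^3=22  30^4=4  30^5=38
  30^6=33  30^7=6  30^8=16  30^9=29  30^10=9  30^11=24
  30^12=23  30^13=34  30^14=36  30^15=14  30^16=10  30^17=13
  30^18=21  30^19=15  30^20=40  30^21=11  30^22=2  30^23=19
  30^24=37  30^25=3  30^26=8
So 30^26 ≡ 8 (mod 41), giving a = 26.

26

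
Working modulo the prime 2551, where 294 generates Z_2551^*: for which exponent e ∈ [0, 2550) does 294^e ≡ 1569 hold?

Baby-step giant-step with m = ceil(sqrt(2550)) = 51.
Baby table (294^j mod 2551 for j=0..50):
  0:1  1:294  2:2253  3:1673  4:2070  5:1442  6:482  7:1403
  8:1771  9:270  10:299  11:1172  12:183  13:231  14:1588  15:39
  16:1262  17:1133  18:1472  19:1649  20:116  21:941  22:1146  23:192
  24:326  25:1457  26:2341  27:2035  28:1356  29:708  30:1521  31:749
  32:820  33:1286  34:536  35:1973  36:985  37:1327  38:2386  39:2510
  40:701  41:2014  42:284  43:1864  44:2102  45:646  46:1150  47:1368
  48:1685  49:496  50:417
Giant step factor: 294^(-51) ≡ 2534 (mod 2551).
Scan 1569·2534^i mod 2551 for i = 0, 1, …:
  i=0: 1569   i=1: 1388   i=2: 1914   i=3: 625
  i=4: 2130   i=5: 2055   i=6: 779   i=7: 2063
  i=8: 643   i=9: 1824     …   i=29: 421
  i=30: 496
Match at i=30, j=49: e = 30·51 + 49 = 1579.

1579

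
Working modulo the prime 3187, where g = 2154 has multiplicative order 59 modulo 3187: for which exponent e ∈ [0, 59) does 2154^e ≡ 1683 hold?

Baby-step giant-step with m = ceil(sqrt(59)) = 8.
Baby table (2154^j mod 3187 for j=0..7):
  0:1  1:2154  2:2631  3:688  4:3184  5:3099  6:1668  7:1123
Giant step factor: 2154^(-8) ≡ 2833 (mod 3187).
Scan 1683·2833^i mod 3187 for i = 0, 1, …:
  i=0: 1683   i=1: 187   i=2: 729   i=3: 81
  i=4: 9   i=5: 1
Match at i=5, j=0: e = 5·8 + 0 = 40.

40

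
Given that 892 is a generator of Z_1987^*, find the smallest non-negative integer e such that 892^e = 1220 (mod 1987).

1842

Baby-step giant-step with m = ceil(sqrt(1986)) = 45.
Baby table (892^j mod 1987 for j=0..44):
  0:1  1:892  2:864  3:1719  4:1371  5:927  6:292  7:167
  8:1926  9:1224  10:945  11:452  12:1810  13:1076  14:71  15:1735
  16:1734  17:842  18:1965  19:246  20:862  21:1922  22:1630  23:1463
  24:1524  25:300  26:1342  27:890  28:1067  29:1978  30:1907  31:172
  32:425  33:1570  34:1592  35:1346  36:484  37:549  38:906  39:1430
  40:1893  41:1593  42:251  43:1348  44:281
Giant step factor: 892^(-45) ≡ 185 (mod 1987).
Scan 1220·185^i mod 1987 for i = 0, 1, …:
  i=0: 1220   i=1: 1169   i=2: 1669   i=3: 780
  i=4: 1236   i=5: 155   i=6: 857   i=7: 1572
  i=8: 718   i=9: 1688     …   i=39: 1258
  i=40: 251
Match at i=40, j=42: e = 40·45 + 42 = 1842.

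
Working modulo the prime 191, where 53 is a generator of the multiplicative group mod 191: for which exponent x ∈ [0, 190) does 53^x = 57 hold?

Baby-step giant-step with m = ceil(sqrt(190)) = 14.
Baby table (53^j mod 191 for j=0..13):
  0:1  1:53  2:135  3:88  4:80  5:38  6:104  7:164
  8:97  9:175  10:107  11:132  12:120  13:57
Giant step factor: 53^(-14) ≡ 60 (mod 191).
Scan 57·60^i mod 191 for i = 0, 1, …:
  i=0: 57
Match at i=0, j=13: x = 0·14 + 13 = 13.

13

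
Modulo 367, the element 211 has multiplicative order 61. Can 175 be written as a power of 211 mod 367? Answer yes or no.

yes

175 ∈ ⟨211⟩ iff 175^61 ≡ 1 (mod 367), since |⟨211⟩| = 61.
175^61 mod 367 = 1.
Since 1 = 1, 175 lies in the subgroup.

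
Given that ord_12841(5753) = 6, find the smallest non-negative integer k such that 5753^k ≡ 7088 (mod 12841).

4

Successive powers of 5753 modulo 12841:
  5753^0=1  5753^1=5753  5753^2=5752  5753^3=12840  5753^4=7088
So 5753^4 ≡ 7088 (mod 12841), giving k = 4.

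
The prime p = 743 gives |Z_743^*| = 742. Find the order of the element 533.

The order of 533 must divide p − 1 = 742 = 2 · 7 · 53.
Divisors: 1, 2, 7, 14, 53, 106, 371, 742.
Check each in increasing order: 533^1 ≡ 533;  533^2 ≡ 263;  533^7 ≡ 472;  533^14 ≡ 627;  533^53 ≡ 632;  533^106 ≡ 433;  533^371 ≡ 742;  533^742 ≡ 1.
Smallest exponent giving 1 is 742.

742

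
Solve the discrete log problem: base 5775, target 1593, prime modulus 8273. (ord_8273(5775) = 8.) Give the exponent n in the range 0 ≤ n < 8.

Successive powers of 5775 modulo 8273:
  5775^0=1  5775^1=5775  5775^2=2162  5775^3=1593
So 5775^3 ≡ 1593 (mod 8273), giving n = 3.

3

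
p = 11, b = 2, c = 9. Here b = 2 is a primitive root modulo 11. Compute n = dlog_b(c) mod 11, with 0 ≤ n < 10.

6

Successive powers of 2 modulo 11:
  2^0=1  2^1=2  2^2=4  2^3=8  2^4=5  2^5=10
  2^6=9
So 2^6 ≡ 9 (mod 11), giving n = 6.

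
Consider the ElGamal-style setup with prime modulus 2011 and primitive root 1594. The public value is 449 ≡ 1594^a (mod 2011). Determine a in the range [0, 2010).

1431

Baby-step giant-step with m = ceil(sqrt(2010)) = 45.
Baby table (1594^j mod 2011 for j=0..44):
  0:1  1:1594  2:943  3:925  4:387  5:1512  6:950  7:17
  8:955  9:1954  10:1648  11:546  12:1572  13:62  14:289  15:147
  16:1042  17:1873  18:1238  19:581  20:1054  21:891  22:488  23:1626
  24:1676  25:936  26:1833  27:1830  28:1070  29:252  30:1499  31:338
  32:1835  33:996  34:945  35:91  36:262  37:1351  38:1724  39:1030
  40:844  41:1988  42:1547  43:432  44:846
Giant step factor: 1594^(-45) ≡ 1124 (mod 2011).
Scan 449·1124^i mod 2011 for i = 0, 1, …:
  i=0: 449   i=1: 1926   i=2: 988   i=3: 440
  i=4: 1865   i=5: 798   i=6: 46   i=7: 1429
  i=8: 1418   i=9: 1120     …   i=30: 698
  i=31: 262
Match at i=31, j=36: a = 31·45 + 36 = 1431.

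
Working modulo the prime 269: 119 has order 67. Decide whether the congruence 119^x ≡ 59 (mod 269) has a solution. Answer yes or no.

59 ∈ ⟨119⟩ iff 59^67 ≡ 1 (mod 269), since |⟨119⟩| = 67.
59^67 mod 269 = 82.
Since 82 ≠ 1, 59 does not lie in the subgroup.

no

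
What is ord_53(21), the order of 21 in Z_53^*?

52

The order of 21 must divide p − 1 = 52 = 2^2 · 13.
Divisors: 1, 2, 4, 13, 26, 52.
Check each in increasing order: 21^1 ≡ 21;  21^2 ≡ 17;  21^4 ≡ 24;  21^13 ≡ 23;  21^26 ≡ 52;  21^52 ≡ 1.
Smallest exponent giving 1 is 52.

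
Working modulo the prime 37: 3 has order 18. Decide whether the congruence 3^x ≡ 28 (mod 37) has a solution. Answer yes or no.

⟨3⟩ has order 18; its elements mod 37 are {1, 3, 4, 7, 9, 10, 11, 12, 16, 21, 25, 26, 27, 28, 30, 33, 34, 36}.
28 is in this set.

yes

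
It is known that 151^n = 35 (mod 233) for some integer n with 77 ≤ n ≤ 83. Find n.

83

Compute 151^77 mod 233 = 190, then multiply by 151 repeatedly:
  151^77=190  151^78=31  151^79=21  151^80=142  151^81=6
  151^82=207  151^83=35
Found 35 at exponent 83.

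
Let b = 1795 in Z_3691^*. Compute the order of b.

The order of 1795 must divide p − 1 = 3690 = 2 · 3^2 · 5 · 41.
Divisors: 1, 2, 3, 5, 6, 9, 10, 15, 18, 30, 41, 45, 82, 90, 123, 205, 246, 369, 410, 615, 738, 1230, 1845, 3690.
Check each in increasing order: 1795^1 ≡ 1795;  1795^2 ≡ 3473;  1795^3 ≡ 3627;  1795^5 ≡ 2879;  1795^6 ≡ 405;  1795^9 ≡ 3608;  1795^10 ≡ 2346;  1795^15 ≡ 3295;  1795^18 ≡ 3198;  1795^30 ≡ 1794;  1795^41 ≡ 1982;  1795^45 ≡ 1939;  1795^82 ≡ 1100;  1795^90 ≡ 2283;  1795^123 ≡ 2510;  1795^205 ≡ 132;  1795^246 ≡ 3254;  1795^369 ≡ 3048;  1795^410 ≡ 2660;  1795^615 ≡ 475;  1795^738 ≡ 57;  1795^1230 ≡ 474;  1795^1845 ≡ 3690;  1795^3690 ≡ 1.
Smallest exponent giving 1 is 3690.

3690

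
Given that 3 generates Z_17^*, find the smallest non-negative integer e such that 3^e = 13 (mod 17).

4

Successive powers of 3 modulo 17:
  3^0=1  3^1=3  3^2=9  3^3=10  3^4=13
So 3^4 ≡ 13 (mod 17), giving e = 4.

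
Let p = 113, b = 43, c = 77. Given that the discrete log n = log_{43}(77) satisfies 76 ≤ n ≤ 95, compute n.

Compute 43^76 mod 113 = 57, then multiply by 43 repeatedly:
  43^76=57  43^77=78  43^78=77
Found 77 at exponent 78.

78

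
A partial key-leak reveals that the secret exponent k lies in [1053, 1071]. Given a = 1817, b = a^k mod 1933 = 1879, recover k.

Compute 1817^1053 mod 1933 = 568, then multiply by 1817 repeatedly:
  1817^1053=568  1817^1054=1767  1817^1055=1859  1817^1056=852  1817^1057=1684
  1817^1058=1822  1817^1059=1278  1817^1060=593  1817^1061=800  1817^1062=1917
  1817^1063=1856  1817^1064=1200  1817^1065=1909  1817^1066=851  1817^1067=1800
  1817^1068=1897  1817^1069=310  1817^1070=767  1817^1071=1879
Found 1879 at exponent 1071.

1071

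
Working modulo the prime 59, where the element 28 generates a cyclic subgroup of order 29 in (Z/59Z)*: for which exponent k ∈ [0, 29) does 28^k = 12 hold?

Successive powers of 28 modulo 59:
  28^0=1  28^1=28  28^2=17  28^3=4  28^4=53  28^5=9
  28^6=16  28^7=35  28^8=36  28^9=5  28^10=22  28^11=26
  28^12=20  28^13=29  28^14=45  28^15=21  28^16=57  28^17=3
  28^18=25  28^19=51  28^20=12
So 28^20 ≡ 12 (mod 59), giving k = 20.

20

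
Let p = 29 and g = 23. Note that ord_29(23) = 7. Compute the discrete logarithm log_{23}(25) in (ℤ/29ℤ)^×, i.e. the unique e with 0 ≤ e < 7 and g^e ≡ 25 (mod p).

Successive powers of 23 modulo 29:
  23^0=1  23^1=23  23^2=7  23^3=16  23^4=20  23^5=25
So 23^5 ≡ 25 (mod 29), giving e = 5.

5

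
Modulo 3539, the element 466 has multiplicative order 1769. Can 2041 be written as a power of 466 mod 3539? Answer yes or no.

no

2041 ∈ ⟨466⟩ iff 2041^1769 ≡ 1 (mod 3539), since |⟨466⟩| = 1769.
2041^1769 mod 3539 = 3538.
Since 3538 ≠ 1, 2041 does not lie in the subgroup.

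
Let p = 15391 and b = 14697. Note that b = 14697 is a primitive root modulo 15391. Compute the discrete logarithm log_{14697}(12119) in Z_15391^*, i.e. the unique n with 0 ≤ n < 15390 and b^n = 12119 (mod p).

Baby-step giant-step with m = ceil(sqrt(15390)) = 125.
Baby table (14697^j mod 15391 for j=0..124):
  0:1  1:14697  2:4515  3:6354  4:7541  5:14877  6:2723  7:3331
  8:12327  9:2458  10:2549  11:959  12:11658  13:5014  14:14041  15:13440
  16:14977  17:10278  18:8492  19:1305  20:2399  21:12713  22:11612  23:6156
  24:6434  25:13585  26:6693  27:3140  28:6362  29:1989  30:4824  31:7382
  32:2095  33:8215  34:8851  35:13806  36:7229  37:540  38:10015  39:6322
  40:14358  41:8916  42:14869  43:8275  44:13384  45:7668  46:3694  47:6661
  48:9957  49:401  50:14135  51:9768  52:8439  53:7305  54:9360  55:14553
  56:12105  57:2616  58:634  59:6343  60:15175  61:11385  62:9784  63:12726
  64:2590  65:3287  66:12081  67:3881  68:11  69:7757  70:3492  71:8330
  72:5996  73:9737  74:14562  75:5859  76:12469  77:11647  78:12648  79:10549
  80:5110  81:8981  82:541  83:9321  84:10837  85:5321  86:1066  87:14355
  88:10998  89:1324  90:4604  91:6152  92:9210  93:10916  94:12059  95:3758
  96:8418  97:6488  98:6891  99:4247  100:7654  101:13410  102:5015  103:13347
  104:2564  105:5940  106:2428  107:7978  108:4028  109:5730  110:9649  111:14070
  112:8705  113:7393  114:9852  115:11707  116:1790  117:4411  118:1575  119:15102
  120:483  121:3400  122:10614  123:6173  124:10027
Giant step factor: 14697^(-125) ≡ 9675 (mod 15391).
Scan 12119·9675^i mod 15391 for i = 0, 1, …:
  i=0: 12119   i=1: 2687   i=2: 1326   i=3: 8347
  i=4: 648   i=5: 5263   i=6: 6097   i=7: 10163
  i=8: 9317   i=9: 12279     …   i=91: 8706
  i=92: 10998
Match at i=92, j=88: n = 92·125 + 88 = 11588.

11588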